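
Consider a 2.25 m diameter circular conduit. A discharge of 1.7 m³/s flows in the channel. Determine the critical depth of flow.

y_c = 0.592 m

At critical depth, Q² T / (g A³) = 1, i.e. A³/T = Q²/g = 1.7²/9.81 = 0.2946.
At y = 0.707 m: A³/T = 0.5859 — over.
At y = 0.531 m: A³/T = 0.1925 — short.
At y = 0.592 m: A³/T = 0.2941 — matches.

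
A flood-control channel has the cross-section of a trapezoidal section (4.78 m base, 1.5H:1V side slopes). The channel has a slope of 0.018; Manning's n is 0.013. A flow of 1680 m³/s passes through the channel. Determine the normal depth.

y_n = 5.78 m

Manning's equation rearranged: A R^(2/3) = nQ / (1·√S) = 0.013 × 1680 / (√0.018) = 162.8.
At y = 4.03 m: A R^(2/3) = 75.11 — too small.
At y = 6.89 m: A R^(2/3) = 240.8 — too large.
At y = 5.78 m: A R^(2/3) = 162.9 — matches.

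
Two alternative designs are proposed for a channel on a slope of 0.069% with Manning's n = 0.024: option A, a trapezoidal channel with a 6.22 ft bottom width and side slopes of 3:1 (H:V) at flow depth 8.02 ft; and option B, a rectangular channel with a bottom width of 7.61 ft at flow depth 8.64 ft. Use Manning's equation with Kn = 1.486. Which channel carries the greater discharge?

Channel A: With bottom width b = 6.22 ft and side slope z = 3: A = (b + zy)y = (6.22 + 3×8.02)×8.02 = 242.8 ft²; P = b + 2y√(1+z²) = 6.22 + 2×8.02×3.162 = 56.94 ft. Hydraulic radius R = A/P = 242.8/56.94 = 4.265 ft. Q_A = (1.486/0.024)·242.8·4.265^(2/3)·√0.00069 = 1039 ft³/s.
Channel B: Flow area A = b·y = 7.61 × 8.64 = 65.75 ft². Wetted perimeter P = b + 2y = 7.61 + 2×8.64 = 24.89 ft. Hydraulic radius R = A/P = 65.75/24.89 = 2.642 ft. Q_B = (1.486/0.024)·65.75·2.642^(2/3)·√0.00069 = 204.4 ft³/s.
Q_A = 1039 ft³/s vs Q_B = 204.4 ft³/s, so channel A carries more.

channel A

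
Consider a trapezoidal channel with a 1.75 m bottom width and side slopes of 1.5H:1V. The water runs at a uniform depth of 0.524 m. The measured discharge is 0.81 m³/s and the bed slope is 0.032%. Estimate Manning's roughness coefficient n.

With bottom width b = 1.75 m and side slope z = 1.5: A = (b + zy)y = (1.75 + 1.5×0.524)×0.524 = 1.329 m²; P = b + 2y√(1+z²) = 1.75 + 2×0.524×1.803 = 3.639 m.
Hydraulic radius R = A/P = 1.329/3.639 = 0.3651 m.
Rearranging Manning's equation: n = (1/Q) A R^(2/3) S^(1/2) = (1/0.81) × 1.329 × 0.3651^(2/3) × √0.00032 = 0.015.

n = 0.015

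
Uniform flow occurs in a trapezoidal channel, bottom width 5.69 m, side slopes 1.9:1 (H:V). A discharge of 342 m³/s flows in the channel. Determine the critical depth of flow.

y_c = 4.54 m

At critical depth, Q² T / (g A³) = 1, i.e. A³/T = Q²/g = 342²/9.81 = 11920.
At y = 3.17 m: A³/T = 2886 — low.
At y = 4.98 m: A³/T = 17450 — high.
At y = 4.54 m: A³/T = 11970 — ≈ 11920.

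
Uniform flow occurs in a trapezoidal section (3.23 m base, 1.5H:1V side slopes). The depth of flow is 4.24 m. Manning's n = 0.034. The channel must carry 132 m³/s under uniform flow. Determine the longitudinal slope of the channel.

S = 0.00427

With bottom width b = 3.23 m and side slope z = 1.5: A = (b + zy)y = (3.23 + 1.5×4.24)×4.24 = 40.66 m²; P = b + 2y√(1+z²) = 3.23 + 2×4.24×1.803 = 18.52 m.
Hydraulic radius R = A/P = 40.66/18.52 = 2.196 m.
From Manning's equation, S = [nQ / (1 A R^(2/3))]² = [0.034 × 132 / (1 × 40.66 × 2.196^(2/3))]² = 0.00427.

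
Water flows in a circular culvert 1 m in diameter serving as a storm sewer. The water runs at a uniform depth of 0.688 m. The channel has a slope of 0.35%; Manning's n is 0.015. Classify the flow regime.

For a circular section of diameter D = 1 m at depth y = 0.688 m, the central angle is θ = 2 arccos(1 − 2y/D) = 3.913 rad. Then A = (D²/8)(θ − sin θ) = 0.5762 m² and P = Dθ/2 = 1.956 m.
Hydraulic radius R = A/P = 0.5762/1.956 = 0.2945 m.
V = (1/n) R^(2/3) √S = (1/0.015) × 0.2945^(2/3) × √0.0035 = 1.746 m/s. Hydraulic depth D_h = A/T = 0.5762/0.9266 = 0.6218 m.
Froude number Fr = V/√(g·D_h) = 1.746/√(9.81×0.6218) = 0.707, which is less than 1, so the flow is subcritical.

subcritical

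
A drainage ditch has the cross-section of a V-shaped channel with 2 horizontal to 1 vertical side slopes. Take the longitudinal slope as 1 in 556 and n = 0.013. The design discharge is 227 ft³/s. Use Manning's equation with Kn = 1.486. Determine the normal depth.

Manning's equation rearranged: A R^(2/3) = nQ / (1.486·√S) = 0.013 × 227 / (1.486 × √0.001799) = 46.83.
Trying y = 4.71 ft: A R^(2/3) = 72.91 — too large.
Trying y = 3.38 ft: A R^(2/3) = 30.09 — too small.
Trying y = 3.99 ft: A R^(2/3) = 46.84 — ≈ 46.83.

y_n = 3.99 ft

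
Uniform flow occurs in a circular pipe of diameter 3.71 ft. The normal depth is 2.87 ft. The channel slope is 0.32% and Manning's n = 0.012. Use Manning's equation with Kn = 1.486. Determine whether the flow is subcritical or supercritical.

subcritical

For a circular section of diameter D = 3.71 ft at depth y = 2.87 ft, the central angle is θ = 2 arccos(1 − 2y/D) = 4.3 rad. Then A = (D²/8)(θ − sin θ) = 8.973 ft² and P = Dθ/2 = 7.976 ft.
Hydraulic radius R = A/P = 8.973/7.976 = 1.125 ft.
V = (1.486/n) R^(2/3) √S = (1.486/0.012) × 1.125^(2/3) × √0.0032 = 7.578 ft/s. Hydraulic depth D_h = A/T = 8.973/3.105 = 2.89 ft.
Froude number Fr = V/√(g·D_h) = 7.578/√(32.2×2.89) = 0.786, which is less than 1, so the flow is subcritical.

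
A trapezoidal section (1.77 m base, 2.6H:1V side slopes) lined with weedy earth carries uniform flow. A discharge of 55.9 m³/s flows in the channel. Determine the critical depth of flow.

y_c = 2.17 m

At critical depth, Q² T / (g A³) = 1, i.e. A³/T = Q²/g = 55.9²/9.81 = 318.5.
Try y = 1.66 m: A³/T = 99.13 — low.
Try y = 2.51 m: A³/T = 609.1 — high.
Try y = 2.17 m: A³/T = 318.7 — ≈ 318.5.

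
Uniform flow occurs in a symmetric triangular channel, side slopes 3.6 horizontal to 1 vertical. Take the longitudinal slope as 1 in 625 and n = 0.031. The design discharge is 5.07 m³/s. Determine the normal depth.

y_n = 1.24 m

Manning's equation rearranged: A R^(2/3) = nQ / (1·√S) = 0.031 × 5.07 / (√0.0016) = 3.929.
Trying y = 0.963 m: A R^(2/3) = 2.001 — short.
Trying y = 1.24 m: A R^(2/3) = 3.926 — close enough.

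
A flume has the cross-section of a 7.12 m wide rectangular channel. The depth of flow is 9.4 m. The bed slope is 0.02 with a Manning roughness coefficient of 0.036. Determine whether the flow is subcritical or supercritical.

subcritical

Flow area A = b·y = 7.12 × 9.4 = 66.93 m². Wetted perimeter P = b + 2y = 7.12 + 2×9.4 = 25.92 m.
Hydraulic radius R = A/P = 66.93/25.92 = 2.582 m.
V = (1/n) R^(2/3) √S = (1/0.036) × 2.582^(2/3) × √0.02 = 7.394 m/s. Hydraulic depth D_h = A/T = 66.93/7.12 = 9.4 m.
Froude number Fr = V/√(g·D_h) = 7.394/√(9.81×9.4) = 0.77, which is less than 1, so the flow is subcritical.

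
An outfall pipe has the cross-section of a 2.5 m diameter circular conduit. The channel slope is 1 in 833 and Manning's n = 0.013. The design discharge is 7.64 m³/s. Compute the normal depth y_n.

y_n = 1.69 m

Manning's equation rearranged: A R^(2/3) = nQ / (1·√S) = 0.013 × 7.64 / (√0.0012) = 2.867.
Trying y = 2.12 m: A R^(2/3) = 3.691 — high.
Trying y = 1.28 m: A R^(2/3) = 1.867 — low.
Trying y = 1.69 m: A R^(2/3) = 2.867 — matches.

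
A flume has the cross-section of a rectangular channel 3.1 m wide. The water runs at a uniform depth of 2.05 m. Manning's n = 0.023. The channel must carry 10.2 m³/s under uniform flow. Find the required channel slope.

S = 0.00161

Flow area A = b·y = 3.1 × 2.05 = 6.355 m². Wetted perimeter P = b + 2y = 3.1 + 2×2.05 = 7.2 m.
Hydraulic radius R = A/P = 6.355/7.2 = 0.8826 m.
From Manning's equation, S = [nQ / (1 A R^(2/3))]² = [0.023 × 10.2 / (1 × 6.355 × 0.8826^(2/3))]² = 0.00161.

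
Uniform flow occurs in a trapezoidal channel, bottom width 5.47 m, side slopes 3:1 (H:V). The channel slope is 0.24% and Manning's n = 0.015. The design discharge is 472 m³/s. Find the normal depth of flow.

y_n = 4.33 m

Manning's equation rearranged: A R^(2/3) = nQ / (1·√S) = 0.015 × 472 / (√0.0024) = 144.5.
Try y = 5.46 m: A R^(2/3) = 247.2 — high.
Try y = 3.4 m: A R^(2/3) = 83.87 — low.
Try y = 4.33 m: A R^(2/3) = 144.6 — matches.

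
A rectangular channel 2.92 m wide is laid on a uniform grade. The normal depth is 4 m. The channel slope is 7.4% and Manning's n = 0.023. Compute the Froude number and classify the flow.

supercritical

Flow area A = b·y = 2.92 × 4 = 11.68 m². Wetted perimeter P = b + 2y = 2.92 + 2×4 = 10.92 m.
Hydraulic radius R = A/P = 11.68/10.92 = 1.07 m.
V = (1/n) R^(2/3) √S = (1/0.023) × 1.07^(2/3) × √0.074 = 12.37 m/s. Hydraulic depth D_h = A/T = 11.68/2.92 = 4 m.
Froude number Fr = V/√(g·D_h) = 12.37/√(9.81×4) = 1.97, which is greater than 1, so the flow is supercritical.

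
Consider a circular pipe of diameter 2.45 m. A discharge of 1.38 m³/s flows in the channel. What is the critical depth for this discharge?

At critical depth, Q² T / (g A³) = 1, i.e. A³/T = Q²/g = 1.38²/9.81 = 0.1941.
Try y = 0.415 m: A³/T = 0.0804 — too small.
Try y = 0.52 m: A³/T = 0.1947 — ≈ 0.1941.

y_c = 0.52 m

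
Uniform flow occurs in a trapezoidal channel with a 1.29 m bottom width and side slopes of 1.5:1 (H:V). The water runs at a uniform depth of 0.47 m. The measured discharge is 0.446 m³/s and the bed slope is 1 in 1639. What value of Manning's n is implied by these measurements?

n = 0.024

With bottom width b = 1.29 m and side slope z = 1.5: A = (b + zy)y = (1.29 + 1.5×0.47)×0.47 = 0.9376 m²; P = b + 2y√(1+z²) = 1.29 + 2×0.47×1.803 = 2.985 m.
Hydraulic radius R = A/P = 0.9376/2.985 = 0.3142 m.
Rearranging Manning's equation: n = (1/Q) A R^(2/3) S^(1/2) = (1/0.446) × 0.9376 × 0.3142^(2/3) × √0.0006101 = 0.024.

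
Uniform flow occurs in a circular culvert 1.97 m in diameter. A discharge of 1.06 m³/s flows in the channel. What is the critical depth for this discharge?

At critical depth, Q² T / (g A³) = 1, i.e. A³/T = Q²/g = 1.06²/9.81 = 0.1145.
Try y = 0.381 m: A³/T = 0.04547 — short.
Try y = 0.483 m: A³/T = 0.115 — close enough.

y_c = 0.483 m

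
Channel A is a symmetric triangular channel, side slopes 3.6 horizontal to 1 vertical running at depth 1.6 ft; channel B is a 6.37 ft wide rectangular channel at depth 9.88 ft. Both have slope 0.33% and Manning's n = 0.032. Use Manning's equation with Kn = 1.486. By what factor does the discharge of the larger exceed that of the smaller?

Channel A: For a triangular section with side slope z = 3.6: A = zy² = 3.6×1.6² = 9.216 ft²; P = 2y√(1+z²) = 2×1.6×3.736 = 11.96 ft. Hydraulic radius R = A/P = 9.216/11.96 = 0.7708 ft. Q_A = (1.486/0.032)·9.216·0.7708^(2/3)·√0.0033 = 20.67 ft³/s.
Channel B: Flow area A = b·y = 6.37 × 9.88 = 62.94 ft². Wetted perimeter P = b + 2y = 6.37 + 2×9.88 = 26.13 ft. Hydraulic radius R = A/P = 62.94/26.13 = 2.409 ft. Q_B = (1.486/0.032)·62.94·2.409^(2/3)·√0.0033 = 301.7 ft³/s.
The larger discharge is 301.7 ft³/s and the smaller is 20.67 ft³/s; the ratio is 14.6.

14.6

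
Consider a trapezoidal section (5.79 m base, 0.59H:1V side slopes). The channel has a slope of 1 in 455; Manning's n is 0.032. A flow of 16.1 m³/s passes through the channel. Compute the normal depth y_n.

y_n = 1.54 m

Manning's equation rearranged: A R^(2/3) = nQ / (1·√S) = 0.032 × 16.1 / (√0.002198) = 10.99.
Trying y = 1.9 m: A R^(2/3) = 15.54 — too large.
Trying y = 1.07 m: A R^(2/3) = 6.07 — too small.
Trying y = 1.54 m: A R^(2/3) = 11 — ≈ 10.99.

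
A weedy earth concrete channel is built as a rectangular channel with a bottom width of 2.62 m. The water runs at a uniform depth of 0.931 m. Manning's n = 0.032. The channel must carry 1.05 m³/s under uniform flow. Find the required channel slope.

S = 0.000427

Flow area A = b·y = 2.62 × 0.931 = 2.439 m². Wetted perimeter P = b + 2y = 2.62 + 2×0.931 = 4.482 m.
Hydraulic radius R = A/P = 2.439/4.482 = 0.5442 m.
From Manning's equation, S = [nQ / (1 A R^(2/3))]² = [0.032 × 1.05 / (1 × 2.439 × 0.5442^(2/3))]² = 0.000427.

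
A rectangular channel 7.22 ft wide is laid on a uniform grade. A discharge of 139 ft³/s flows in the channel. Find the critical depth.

For a rectangular channel, critical depth y_c = (q²/g)^(1/3) where q = Q/b = 139/7.22 = 19.25 ft²/s.
So y_c = (19.25²/32.2)^(1/3) = 2.26 ft.

y_c = 2.26 ft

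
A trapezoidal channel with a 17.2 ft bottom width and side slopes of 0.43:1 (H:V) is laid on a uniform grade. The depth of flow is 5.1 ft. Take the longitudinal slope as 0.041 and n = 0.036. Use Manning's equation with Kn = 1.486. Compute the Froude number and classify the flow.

With bottom width b = 17.2 ft and side slope z = 0.43: A = (b + zy)y = (17.2 + 0.43×5.1)×5.1 = 98.9 ft²; P = b + 2y√(1+z²) = 17.2 + 2×5.1×1.089 = 28.3 ft.
Hydraulic radius R = A/P = 98.9/28.3 = 3.494 ft.
V = (1.486/n) R^(2/3) √S = (1.486/0.036) × 3.494^(2/3) × √0.041 = 19.25 ft/s. Hydraulic depth D_h = A/T = 98.9/21.59 = 4.582 ft.
Froude number Fr = V/√(g·D_h) = 19.25/√(32.2×4.582) = 1.58, which is greater than 1, so the flow is supercritical.

supercritical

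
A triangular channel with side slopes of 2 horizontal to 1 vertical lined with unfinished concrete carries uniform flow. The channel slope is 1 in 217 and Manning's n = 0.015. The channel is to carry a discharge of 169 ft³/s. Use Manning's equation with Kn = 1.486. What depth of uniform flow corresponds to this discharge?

Manning's equation rearranged: A R^(2/3) = nQ / (1.486·√S) = 0.015 × 169 / (1.486 × √0.004608) = 25.13.
Trying y = 3.61 ft: A R^(2/3) = 35.87 — high.
Trying y = 2.56 ft: A R^(2/3) = 14.34 — low.
Trying y = 3.16 ft: A R^(2/3) = 25.15 — close enough.

y_n = 3.16 ft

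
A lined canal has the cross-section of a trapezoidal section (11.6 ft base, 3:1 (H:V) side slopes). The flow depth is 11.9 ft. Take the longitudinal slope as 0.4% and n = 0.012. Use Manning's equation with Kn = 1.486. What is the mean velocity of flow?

V = 27.2 ft/s

With bottom width b = 11.6 ft and side slope z = 3: A = (b + zy)y = (11.6 + 3×11.9)×11.9 = 562.9 ft²; P = b + 2y√(1+z²) = 11.6 + 2×11.9×3.162 = 86.86 ft.
Hydraulic radius R = A/P = 562.9/86.86 = 6.48 ft.
From Manning's equation, V = (1.486/n) R^(2/3) S^(1/2) = (1.486/0.012) × 6.48^(2/3) × 0.004^(1/2) = 27.2 ft/s.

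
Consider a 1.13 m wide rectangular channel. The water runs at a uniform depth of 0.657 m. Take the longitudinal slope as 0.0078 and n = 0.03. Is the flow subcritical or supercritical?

Flow area A = b·y = 1.13 × 0.657 = 0.7424 m². Wetted perimeter P = b + 2y = 1.13 + 2×0.657 = 2.444 m.
Hydraulic radius R = A/P = 0.7424/2.444 = 0.3038 m.
V = (1/n) R^(2/3) √S = (1/0.03) × 0.3038^(2/3) × √0.0078 = 1.33 m/s. Hydraulic depth D_h = A/T = 0.7424/1.13 = 0.657 m.
Froude number Fr = V/√(g·D_h) = 1.33/√(9.81×0.657) = 0.524, which is less than 1, so the flow is subcritical.

subcritical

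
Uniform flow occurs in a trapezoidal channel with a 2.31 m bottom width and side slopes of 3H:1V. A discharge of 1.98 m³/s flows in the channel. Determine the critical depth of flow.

y_c = 0.358 m

At critical depth, Q² T / (g A³) = 1, i.e. A³/T = Q²/g = 1.98²/9.81 = 0.3996.
At y = 0.267 m: A³/T = 0.1465 — too small.
At y = 0.445 m: A³/T = 0.8569 — too large.
At y = 0.358 m: A³/T = 0.3988 — matches.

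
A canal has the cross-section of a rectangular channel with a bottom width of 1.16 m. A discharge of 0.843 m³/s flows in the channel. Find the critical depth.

For a rectangular channel, critical depth y_c = (q²/g)^(1/3) where q = Q/b = 0.843/1.16 = 0.7267 m²/s.
So y_c = (0.7267²/9.81)^(1/3) = 0.378 m.

y_c = 0.378 m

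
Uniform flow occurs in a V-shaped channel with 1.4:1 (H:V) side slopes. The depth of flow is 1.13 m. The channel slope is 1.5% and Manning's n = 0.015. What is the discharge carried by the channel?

Q = 8.69 m³/s

For a triangular section with side slope z = 1.4: A = zy² = 1.4×1.13² = 1.788 m²; P = 2y√(1+z²) = 2×1.13×1.72 = 3.888 m.
Hydraulic radius R = A/P = 1.788/3.888 = 0.4598 m.
Manning's equation: Q = (1/n) A R^(2/3) S^(1/2) = (1/0.015) × 1.788 × 0.4598^(2/3) × 0.015^(1/2) = 8.69 m³/s.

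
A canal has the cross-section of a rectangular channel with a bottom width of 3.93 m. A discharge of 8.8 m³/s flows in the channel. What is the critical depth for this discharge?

y_c = 0.8 m

For a rectangular channel, critical depth y_c = (q²/g)^(1/3) where q = Q/b = 8.8/3.93 = 2.239 m²/s.
So y_c = (2.239²/9.81)^(1/3) = 0.8 m.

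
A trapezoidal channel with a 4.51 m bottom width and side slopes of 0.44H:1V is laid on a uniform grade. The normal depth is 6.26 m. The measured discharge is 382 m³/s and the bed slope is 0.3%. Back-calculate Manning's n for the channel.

n = 0.012

With bottom width b = 4.51 m and side slope z = 0.44: A = (b + zy)y = (4.51 + 0.44×6.26)×6.26 = 45.48 m²; P = b + 2y√(1+z²) = 4.51 + 2×6.26×1.093 = 18.19 m.
Hydraulic radius R = A/P = 45.48/18.19 = 2.5 m.
Rearranging Manning's equation: n = (1/Q) A R^(2/3) S^(1/2) = (1/382) × 45.48 × 2.5^(2/3) × √0.003 = 0.012.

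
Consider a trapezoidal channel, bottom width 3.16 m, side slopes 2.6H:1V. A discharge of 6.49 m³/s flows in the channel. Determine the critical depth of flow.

At critical depth, Q² T / (g A³) = 1, i.e. A³/T = Q²/g = 6.49²/9.81 = 4.294.
At y = 0.7 m: A³/T = 6.23 — high.
At y = 0.54 m: A³/T = 2.508 — low.
At y = 0.63 m: A³/T = 4.291 — close enough.

y_c = 0.63 m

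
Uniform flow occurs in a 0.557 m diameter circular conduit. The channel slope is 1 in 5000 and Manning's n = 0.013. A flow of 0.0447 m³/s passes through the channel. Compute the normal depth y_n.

Manning's equation rearranged: A R^(2/3) = nQ / (1·√S) = 0.013 × 0.0447 / (√0.0002) = 0.04109.
Trying y = 0.273 m: A R^(2/3) = 0.03164 — short.
Trying y = 0.37 m: A R^(2/3) = 0.05106 — over.
Trying y = 0.32 m: A R^(2/3) = 0.04111 — ≈ 0.04109.

y_n = 0.32 m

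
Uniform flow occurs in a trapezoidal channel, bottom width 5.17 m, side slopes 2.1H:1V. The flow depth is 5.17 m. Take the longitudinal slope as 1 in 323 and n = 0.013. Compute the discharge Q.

With bottom width b = 5.17 m and side slope z = 2.1: A = (b + zy)y = (5.17 + 2.1×5.17)×5.17 = 82.86 m²; P = b + 2y√(1+z²) = 5.17 + 2×5.17×2.326 = 29.22 m.
Hydraulic radius R = A/P = 82.86/29.22 = 2.836 m.
Manning's equation: Q = (1/n) A R^(2/3) S^(1/2) = (1/0.013) × 82.86 × 2.836^(2/3) × 0.003096^(1/2) = 711 m³/s.

Q = 711 m³/s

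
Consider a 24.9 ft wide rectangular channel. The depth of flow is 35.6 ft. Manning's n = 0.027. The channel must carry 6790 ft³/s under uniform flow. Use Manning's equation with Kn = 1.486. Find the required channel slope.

S = 0.001

Flow area A = b·y = 24.9 × 35.6 = 886.4 ft². Wetted perimeter P = b + 2y = 24.9 + 2×35.6 = 96.1 ft.
Hydraulic radius R = A/P = 886.4/96.1 = 9.224 ft.
From Manning's equation, S = [nQ / (1.486 A R^(2/3))]² = [0.027 × 6790 / (1.486 × 886.4 × 9.224^(2/3))]² = 0.001.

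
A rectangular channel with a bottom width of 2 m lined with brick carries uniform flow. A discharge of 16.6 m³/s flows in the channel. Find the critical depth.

y_c = 1.91 m

For a rectangular channel, critical depth y_c = (q²/g)^(1/3) where q = Q/b = 16.6/2 = 8.3 m²/s.
So y_c = (8.3²/9.81)^(1/3) = 1.91 m.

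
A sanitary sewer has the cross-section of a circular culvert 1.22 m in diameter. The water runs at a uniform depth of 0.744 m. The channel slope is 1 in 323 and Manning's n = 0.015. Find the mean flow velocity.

V = 1.81 m/s

For a circular section of diameter D = 1.22 m at depth y = 0.744 m, the central angle is θ = 2 arccos(1 − 2y/D) = 3.585 rad. Then A = (D²/8)(θ − sin θ) = 0.7466 m² and P = Dθ/2 = 2.187 m.
Hydraulic radius R = A/P = 0.7466/2.187 = 0.3415 m.
From Manning's equation, V = (1/n) R^(2/3) S^(1/2) = (1/0.015) × 0.3415^(2/3) × 0.003096^(1/2) = 1.81 m/s.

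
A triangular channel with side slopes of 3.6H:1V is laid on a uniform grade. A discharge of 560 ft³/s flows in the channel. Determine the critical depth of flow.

y_c = 4.32 ft

At critical depth, Q² T / (g A³) = 1, i.e. A³/T = Q²/g = 560²/32.2 = 9739.
Try y = 5.28 ft: A³/T = 26590 — high.
Try y = 3.69 ft: A³/T = 4433 — low.
Try y = 4.32 ft: A³/T = 9750 — matches.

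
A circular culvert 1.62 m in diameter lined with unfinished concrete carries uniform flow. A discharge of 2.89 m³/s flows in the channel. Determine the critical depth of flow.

At critical depth, Q² T / (g A³) = 1, i.e. A³/T = Q²/g = 2.89²/9.81 = 0.8514.
Try y = 0.772 m: A³/T = 0.5624 — too small.
Try y = 1.08 m: A³/T = 2.037 — too large.
Try y = 0.861 m: A³/T = 0.8532 — ≈ 0.8514.

y_c = 0.861 m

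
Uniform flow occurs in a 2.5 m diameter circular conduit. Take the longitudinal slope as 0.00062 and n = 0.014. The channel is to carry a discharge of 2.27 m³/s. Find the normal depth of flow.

Manning's equation rearranged: A R^(2/3) = nQ / (1·√S) = 0.014 × 2.27 / (√0.00062) = 1.276.
Trying y = 0.92 m: A R^(2/3) = 1.037 — short.
Trying y = 1.25 m: A R^(2/3) = 1.794 — over.
Trying y = 1.03 m: A R^(2/3) = 1.276 — ≈ 1.276.

y_n = 1.03 m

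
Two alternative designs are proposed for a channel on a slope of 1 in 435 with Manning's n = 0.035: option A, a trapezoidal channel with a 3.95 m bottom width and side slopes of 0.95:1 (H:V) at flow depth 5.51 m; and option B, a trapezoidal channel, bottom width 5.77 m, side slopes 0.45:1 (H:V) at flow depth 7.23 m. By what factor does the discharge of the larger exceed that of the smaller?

1.41

Channel A: With bottom width b = 3.95 m and side slope z = 0.95: A = (b + zy)y = (3.95 + 0.95×5.51)×5.51 = 50.61 m²; P = b + 2y√(1+z²) = 3.95 + 2×5.51×1.379 = 19.15 m. Hydraulic radius R = A/P = 50.61/19.15 = 2.643 m. Q_A = (1/0.035)·50.61·2.643^(2/3)·√0.002299 = 132.5 m³/s.
Channel B: With bottom width b = 5.77 m and side slope z = 0.45: A = (b + zy)y = (5.77 + 0.45×7.23)×7.23 = 65.24 m²; P = b + 2y√(1+z²) = 5.77 + 2×7.23×1.097 = 21.63 m. Hydraulic radius R = A/P = 65.24/21.63 = 3.017 m. Q_B = (1/0.035)·65.24·3.017^(2/3)·√0.002299 = 186.6 m³/s.
The larger discharge is 186.6 m³/s and the smaller is 132.5 m³/s; the ratio is 1.41.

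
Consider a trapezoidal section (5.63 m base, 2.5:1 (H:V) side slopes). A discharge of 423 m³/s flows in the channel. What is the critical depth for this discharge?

y_c = 4.67 m

At critical depth, Q² T / (g A³) = 1, i.e. A³/T = Q²/g = 423²/9.81 = 18240.
Try y = 5.16 m: A³/T = 27810 — high.
Try y = 3.24 m: A³/T = 4033 — low.
Try y = 4.67 m: A³/T = 18210 — ≈ 18240.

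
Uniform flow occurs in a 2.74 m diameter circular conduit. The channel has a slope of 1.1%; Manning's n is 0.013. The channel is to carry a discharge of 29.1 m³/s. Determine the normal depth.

Manning's equation rearranged: A R^(2/3) = nQ / (1·√S) = 0.013 × 29.1 / (√0.011) = 3.607.
At y = 1.99 m: A R^(2/3) = 4.02 — too large.
At y = 1.49 m: A R^(2/3) = 2.635 — too small.
At y = 1.83 m: A R^(2/3) = 3.601 — matches.

y_n = 1.83 m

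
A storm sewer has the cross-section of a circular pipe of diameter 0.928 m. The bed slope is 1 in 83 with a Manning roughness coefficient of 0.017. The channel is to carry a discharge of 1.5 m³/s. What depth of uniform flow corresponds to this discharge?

y_n = 0.695 m

Manning's equation rearranged: A R^(2/3) = nQ / (1·√S) = 0.017 × 1.5 / (√0.01205) = 0.2323.
Try y = 0.863 m: A R^(2/3) = 0.2746 — high.
Try y = 0.579 m: A R^(2/3) = 0.182 — low.
Try y = 0.695 m: A R^(2/3) = 0.2325 — matches.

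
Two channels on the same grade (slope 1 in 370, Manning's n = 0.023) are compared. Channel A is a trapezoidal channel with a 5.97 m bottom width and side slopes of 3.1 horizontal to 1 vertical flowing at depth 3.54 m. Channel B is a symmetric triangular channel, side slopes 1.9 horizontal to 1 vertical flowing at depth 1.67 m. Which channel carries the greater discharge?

channel A

Channel A: With bottom width b = 5.97 m and side slope z = 3.1: A = (b + zy)y = (5.97 + 3.1×3.54)×3.54 = 59.98 m²; P = b + 2y√(1+z²) = 5.97 + 2×3.54×3.257 = 29.03 m. Hydraulic radius R = A/P = 59.98/29.03 = 2.066 m. Q_A = (1/0.023)·59.98·2.066^(2/3)·√0.002703 = 219.9 m³/s.
Channel B: For a triangular section with side slope z = 1.9: A = zy² = 1.9×1.67² = 5.299 m²; P = 2y√(1+z²) = 2×1.67×2.147 = 7.171 m. Hydraulic radius R = A/P = 5.299/7.171 = 0.7389 m. Q_B = (1/0.023)·5.299·0.7389^(2/3)·√0.002703 = 9.789 m³/s.
Q_A = 219.9 m³/s vs Q_B = 9.789 m³/s, so channel A carries more.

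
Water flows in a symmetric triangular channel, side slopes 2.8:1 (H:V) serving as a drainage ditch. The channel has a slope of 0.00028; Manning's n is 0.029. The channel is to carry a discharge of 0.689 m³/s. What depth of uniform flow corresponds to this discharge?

Manning's equation rearranged: A R^(2/3) = nQ / (1·√S) = 0.029 × 0.689 / (√0.00028) = 1.194.
At y = 1.04 m: A R^(2/3) = 1.882 — high.
At y = 0.877 m: A R^(2/3) = 1.194 — ≈ 1.194.

y_n = 0.877 m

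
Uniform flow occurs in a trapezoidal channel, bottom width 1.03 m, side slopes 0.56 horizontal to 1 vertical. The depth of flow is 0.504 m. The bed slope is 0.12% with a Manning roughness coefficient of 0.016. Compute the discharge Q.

With bottom width b = 1.03 m and side slope z = 0.56: A = (b + zy)y = (1.03 + 0.56×0.504)×0.504 = 0.6614 m²; P = b + 2y√(1+z²) = 1.03 + 2×0.504×1.146 = 2.185 m.
Hydraulic radius R = A/P = 0.6614/2.185 = 0.3026 m.
Manning's equation: Q = (1/n) A R^(2/3) S^(1/2) = (1/0.016) × 0.6614 × 0.3026^(2/3) × 0.0012^(1/2) = 0.645 m³/s.

Q = 0.645 m³/s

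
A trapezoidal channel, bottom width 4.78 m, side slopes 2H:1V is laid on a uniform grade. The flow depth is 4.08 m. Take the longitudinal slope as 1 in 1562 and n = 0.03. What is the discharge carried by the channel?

Q = 77.4 m³/s

With bottom width b = 4.78 m and side slope z = 2: A = (b + zy)y = (4.78 + 2×4.08)×4.08 = 52.8 m²; P = b + 2y√(1+z²) = 4.78 + 2×4.08×2.236 = 23.03 m.
Hydraulic radius R = A/P = 52.8/23.03 = 2.293 m.
Manning's equation: Q = (1/n) A R^(2/3) S^(1/2) = (1/0.03) × 52.8 × 2.293^(2/3) × 0.0006402^(1/2) = 77.4 m³/s.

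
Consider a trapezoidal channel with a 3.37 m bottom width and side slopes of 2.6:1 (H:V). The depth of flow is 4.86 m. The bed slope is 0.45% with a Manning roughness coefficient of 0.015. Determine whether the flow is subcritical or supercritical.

With bottom width b = 3.37 m and side slope z = 2.6: A = (b + zy)y = (3.37 + 2.6×4.86)×4.86 = 77.79 m²; P = b + 2y√(1+z²) = 3.37 + 2×4.86×2.786 = 30.45 m.
Hydraulic radius R = A/P = 77.79/30.45 = 2.555 m.
V = (1/n) R^(2/3) √S = (1/0.015) × 2.555^(2/3) × √0.0045 = 8.358 m/s. Hydraulic depth D_h = A/T = 77.79/28.64 = 2.716 m.
Froude number Fr = V/√(g·D_h) = 8.358/√(9.81×2.716) = 1.62, which is greater than 1, so the flow is supercritical.

supercritical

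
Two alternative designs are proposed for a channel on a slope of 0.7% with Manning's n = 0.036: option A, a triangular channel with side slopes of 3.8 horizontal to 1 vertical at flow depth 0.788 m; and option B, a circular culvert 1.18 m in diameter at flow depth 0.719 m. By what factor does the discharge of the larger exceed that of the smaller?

Channel A: For a triangular section with side slope z = 3.8: A = zy² = 3.8×0.788² = 2.36 m²; P = 2y√(1+z²) = 2×0.788×3.929 = 6.193 m. Hydraulic radius R = A/P = 2.36/6.193 = 0.381 m. Q_A = (1/0.036)·2.36·0.381^(2/3)·√0.007 = 2.882 m³/s.
Channel B: For a circular section of diameter D = 1.18 m at depth y = 0.719 m, the central angle is θ = 2 arccos(1 − 2y/D) = 3.582 rad. Then A = (D²/8)(θ − sin θ) = 0.6978 m² and P = Dθ/2 = 2.114 m. Hydraulic radius R = A/P = 0.6978/2.114 = 0.3301 m. Q_B = (1/0.036)·0.6978·0.3301^(2/3)·√0.007 = 0.7746 m³/s.
The larger discharge is 2.882 m³/s and the smaller is 0.7746 m³/s; the ratio is 3.72.

3.72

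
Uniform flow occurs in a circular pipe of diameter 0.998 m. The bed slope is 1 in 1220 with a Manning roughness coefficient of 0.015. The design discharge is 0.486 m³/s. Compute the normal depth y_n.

Manning's equation rearranged: A R^(2/3) = nQ / (1·√S) = 0.015 × 0.486 / (√0.0008197) = 0.2546.
Trying y = 0.76 m: A R^(2/3) = 0.2877 — high.
Trying y = 0.554 m: A R^(2/3) = 0.1843 — low.
Trying y = 0.689 m: A R^(2/3) = 0.2549 — matches.

y_n = 0.689 m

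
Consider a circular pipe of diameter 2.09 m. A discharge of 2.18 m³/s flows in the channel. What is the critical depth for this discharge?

y_c = 0.688 m

At critical depth, Q² T / (g A³) = 1, i.e. A³/T = Q²/g = 2.18²/9.81 = 0.4844.
Trying y = 0.513 m: A³/T = 0.1552 — low.
Trying y = 0.746 m: A³/T = 0.663 — high.
Trying y = 0.688 m: A³/T = 0.485 — matches.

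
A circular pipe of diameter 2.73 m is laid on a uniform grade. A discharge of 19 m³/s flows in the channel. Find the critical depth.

y_c = 1.96 m

At critical depth, Q² T / (g A³) = 1, i.e. A³/T = Q²/g = 19²/9.81 = 36.8.
Try y = 2.45 m: A³/T = 102.5 — too large.
Try y = 1.96 m: A³/T = 37.04 — matches.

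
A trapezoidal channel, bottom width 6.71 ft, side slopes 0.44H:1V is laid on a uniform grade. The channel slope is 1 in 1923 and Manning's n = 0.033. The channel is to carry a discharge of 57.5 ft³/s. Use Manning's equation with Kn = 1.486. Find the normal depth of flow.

Manning's equation rearranged: A R^(2/3) = nQ / (1.486·√S) = 0.033 × 57.5 / (1.486 × √0.00052) = 56.
Trying y = 4.38 ft: A R^(2/3) = 66.37 — too large.
Trying y = 3.37 ft: A R^(2/3) = 43.27 — too small.
Trying y = 3.95 ft: A R^(2/3) = 56.02 — matches.

y_n = 3.95 ft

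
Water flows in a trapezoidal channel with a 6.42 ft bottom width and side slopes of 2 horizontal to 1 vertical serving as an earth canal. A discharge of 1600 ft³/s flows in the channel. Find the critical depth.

y_c = 6.89 ft

At critical depth, Q² T / (g A³) = 1, i.e. A³/T = Q²/g = 1600²/32.2 = 79500.
At y = 8.31 ft: A³/T = 177000 — over.
At y = 5.52 ft: A³/T = 31410 — short.
At y = 6.89 ft: A³/T = 79340 — ≈ 79500.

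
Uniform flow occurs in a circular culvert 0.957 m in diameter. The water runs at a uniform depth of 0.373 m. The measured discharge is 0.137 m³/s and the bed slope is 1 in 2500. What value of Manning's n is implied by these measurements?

n = 0.013

For a circular section of diameter D = 0.957 m at depth y = 0.373 m, the central angle is θ = 2 arccos(1 − 2y/D) = 2.697 rad. Then A = (D²/8)(θ − sin θ) = 0.2595 m² and P = Dθ/2 = 1.291 m.
Hydraulic radius R = A/P = 0.2595/1.291 = 0.2011 m.
Rearranging Manning's equation: n = (1/Q) A R^(2/3) S^(1/2) = (1/0.137) × 0.2595 × 0.2011^(2/3) × √0.0004 = 0.013.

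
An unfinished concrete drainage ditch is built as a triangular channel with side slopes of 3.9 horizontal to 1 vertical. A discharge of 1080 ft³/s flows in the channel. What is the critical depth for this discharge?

At critical depth, Q² T / (g A³) = 1, i.e. A³/T = Q²/g = 1080²/32.2 = 36220.
Trying y = 4.5 ft: A³/T = 14030 — short.
Trying y = 5.44 ft: A³/T = 36230 — matches.

y_c = 5.44 ft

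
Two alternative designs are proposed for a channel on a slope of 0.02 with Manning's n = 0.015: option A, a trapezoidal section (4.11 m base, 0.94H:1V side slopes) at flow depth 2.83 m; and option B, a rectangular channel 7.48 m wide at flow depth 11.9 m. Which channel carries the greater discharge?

Channel A: With bottom width b = 4.11 m and side slope z = 0.94: A = (b + zy)y = (4.11 + 0.94×2.83)×2.83 = 19.16 m²; P = b + 2y√(1+z²) = 4.11 + 2×2.83×1.372 = 11.88 m. Hydraulic radius R = A/P = 19.16/11.88 = 1.613 m. Q_A = (1/0.015)·19.16·1.613^(2/3)·√0.02 = 248.5 m³/s.
Channel B: Flow area A = b·y = 7.48 × 11.9 = 89.01 m². Wetted perimeter P = b + 2y = 7.48 + 2×11.9 = 31.28 m. Hydraulic radius R = A/P = 89.01/31.28 = 2.846 m. Q_B = (1/0.015)·89.01·2.846^(2/3)·√0.02 = 1685 m³/s.
Q_A = 248.5 m³/s vs Q_B = 1685 m³/s, so channel B carries more.

channel B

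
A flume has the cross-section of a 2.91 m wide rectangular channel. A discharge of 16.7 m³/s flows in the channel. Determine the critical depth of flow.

For a rectangular channel, critical depth y_c = (q²/g)^(1/3) where q = Q/b = 16.7/2.91 = 5.739 m²/s.
So y_c = (5.739²/9.81)^(1/3) = 1.5 m.

y_c = 1.5 m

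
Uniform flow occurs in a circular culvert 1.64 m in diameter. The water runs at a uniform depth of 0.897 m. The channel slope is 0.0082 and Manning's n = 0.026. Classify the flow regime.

For a circular section of diameter D = 1.64 m at depth y = 0.897 m, the central angle is θ = 2 arccos(1 − 2y/D) = 3.33 rad. Then A = (D²/8)(θ − sin θ) = 1.182 m² and P = Dθ/2 = 2.73 m.
Hydraulic radius R = A/P = 1.182/2.73 = 0.433 m.
V = (1/n) R^(2/3) √S = (1/0.026) × 0.433^(2/3) × √0.0082 = 1.993 m/s. Hydraulic depth D_h = A/T = 1.182/1.633 = 0.7241 m.
Froude number Fr = V/√(g·D_h) = 1.993/√(9.81×0.7241) = 0.748, which is less than 1, so the flow is subcritical.

subcritical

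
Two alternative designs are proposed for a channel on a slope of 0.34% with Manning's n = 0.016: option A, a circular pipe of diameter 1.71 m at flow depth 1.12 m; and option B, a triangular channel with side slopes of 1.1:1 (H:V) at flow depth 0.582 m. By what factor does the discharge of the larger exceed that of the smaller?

7.45

Channel A: For a circular section of diameter D = 1.71 m at depth y = 1.12 m, the central angle is θ = 2 arccos(1 − 2y/D) = 3.772 rad. Then A = (D²/8)(θ − sin θ) = 1.594 m² and P = Dθ/2 = 3.225 m. Hydraulic radius R = A/P = 1.594/3.225 = 0.4943 m. Q_A = (1/0.016)·1.594·0.4943^(2/3)·√0.0034 = 3.632 m³/s.
Channel B: For a triangular section with side slope z = 1.1: A = zy² = 1.1×0.582² = 0.3726 m²; P = 2y√(1+z²) = 2×0.582×1.487 = 1.73 m. Hydraulic radius R = A/P = 0.3726/1.73 = 0.2153 m. Q_B = (1/0.016)·0.3726·0.2153^(2/3)·√0.0034 = 0.4878 m³/s.
The larger discharge is 3.632 m³/s and the smaller is 0.4878 m³/s; the ratio is 7.45.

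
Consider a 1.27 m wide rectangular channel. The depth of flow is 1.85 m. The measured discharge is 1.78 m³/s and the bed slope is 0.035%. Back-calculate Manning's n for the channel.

Flow area A = b·y = 1.27 × 1.85 = 2.35 m². Wetted perimeter P = b + 2y = 1.27 + 2×1.85 = 4.97 m.
Hydraulic radius R = A/P = 2.35/4.97 = 0.4727 m.
Rearranging Manning's equation: n = (1/Q) A R^(2/3) S^(1/2) = (1/1.78) × 2.35 × 0.4727^(2/3) × √0.00035 = 0.015.

n = 0.015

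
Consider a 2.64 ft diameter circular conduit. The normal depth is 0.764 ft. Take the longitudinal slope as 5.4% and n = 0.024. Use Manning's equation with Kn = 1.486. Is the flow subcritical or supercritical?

supercritical

For a circular section of diameter D = 2.64 ft at depth y = 0.764 ft, the central angle is θ = 2 arccos(1 − 2y/D) = 2.272 rad. Then A = (D²/8)(θ − sin θ) = 1.314 ft² and P = Dθ/2 = 2.999 ft.
Hydraulic radius R = A/P = 1.314/2.999 = 0.4381 ft.
V = (1.486/n) R^(2/3) √S = (1.486/0.024) × 0.4381^(2/3) × √0.054 = 8.299 ft/s. Hydraulic depth D_h = A/T = 1.314/2.394 = 0.5487 ft.
Froude number Fr = V/√(g·D_h) = 8.299/√(32.2×0.5487) = 1.97, which is greater than 1, so the flow is supercritical.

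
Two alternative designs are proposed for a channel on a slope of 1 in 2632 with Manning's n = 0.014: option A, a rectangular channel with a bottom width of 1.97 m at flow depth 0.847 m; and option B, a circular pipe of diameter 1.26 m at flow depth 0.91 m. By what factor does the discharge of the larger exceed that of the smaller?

Channel A: Flow area A = b·y = 1.97 × 0.847 = 1.669 m². Wetted perimeter P = b + 2y = 1.97 + 2×0.847 = 3.664 m. Hydraulic radius R = A/P = 1.669/3.664 = 0.4554 m. Q_A = (1/0.014)·1.669·0.4554^(2/3)·√0.0003799 = 1.375 m³/s.
Channel B: For a circular section of diameter D = 1.26 m at depth y = 0.91 m, the central angle is θ = 2 arccos(1 − 2y/D) = 4.063 rad. Then A = (D²/8)(θ − sin θ) = 0.9643 m² and P = Dθ/2 = 2.56 m. Hydraulic radius R = A/P = 0.9643/2.56 = 0.3767 m. Q_B = (1/0.014)·0.9643·0.3767^(2/3)·√0.0003799 = 0.7003 m³/s.
The larger discharge is 1.375 m³/s and the smaller is 0.7003 m³/s; the ratio is 1.96.

1.96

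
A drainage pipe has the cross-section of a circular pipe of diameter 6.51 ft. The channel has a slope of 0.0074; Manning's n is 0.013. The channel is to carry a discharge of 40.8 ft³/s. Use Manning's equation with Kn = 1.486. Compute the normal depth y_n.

y_n = 1.32 ft

Manning's equation rearranged: A R^(2/3) = nQ / (1.486·√S) = 0.013 × 40.8 / (1.486 × √0.0074) = 4.149.
Try y = 1.46 ft: A R^(2/3) = 5.08 — high.
Try y = 0.916 ft: A R^(2/3) = 1.961 — low.
Try y = 1.32 ft: A R^(2/3) = 4.147 — close enough.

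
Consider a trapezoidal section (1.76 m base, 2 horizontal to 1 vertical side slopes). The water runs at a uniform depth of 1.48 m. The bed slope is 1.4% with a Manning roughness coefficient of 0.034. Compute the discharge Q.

Q = 21.5 m³/s

With bottom width b = 1.76 m and side slope z = 2: A = (b + zy)y = (1.76 + 2×1.48)×1.48 = 6.986 m²; P = b + 2y√(1+z²) = 1.76 + 2×1.48×2.236 = 8.379 m.
Hydraulic radius R = A/P = 6.986/8.379 = 0.8337 m.
Manning's equation: Q = (1/n) A R^(2/3) S^(1/2) = (1/0.034) × 6.986 × 0.8337^(2/3) × 0.014^(1/2) = 21.5 m³/s.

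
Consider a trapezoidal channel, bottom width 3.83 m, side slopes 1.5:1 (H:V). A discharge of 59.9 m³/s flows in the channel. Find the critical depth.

At critical depth, Q² T / (g A³) = 1, i.e. A³/T = Q²/g = 59.9²/9.81 = 365.8.
At y = 2.8 m: A³/T = 929.4 — high.
At y = 2.19 m: A³/T = 363.8 — matches.

y_c = 2.19 m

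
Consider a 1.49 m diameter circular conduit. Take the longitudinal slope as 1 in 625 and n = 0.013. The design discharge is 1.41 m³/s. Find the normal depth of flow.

y_n = 0.752 m

Manning's equation rearranged: A R^(2/3) = nQ / (1·√S) = 0.013 × 1.41 / (√0.0016) = 0.4582.
At y = 0.564 m: A R^(2/3) = 0.2748 — too small.
At y = 0.866 m: A R^(2/3) = 0.5773 — too large.
At y = 0.752 m: A R^(2/3) = 0.4586 — matches.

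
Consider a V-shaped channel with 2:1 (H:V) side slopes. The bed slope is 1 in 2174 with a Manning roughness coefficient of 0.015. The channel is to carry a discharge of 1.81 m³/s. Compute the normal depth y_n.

Manning's equation rearranged: A R^(2/3) = nQ / (1·√S) = 0.015 × 1.81 / (√0.00046) = 1.266.
At y = 1.22 m: A R^(2/3) = 1.988 — too large.
At y = 0.852 m: A R^(2/3) = 0.763 — too small.
At y = 1.03 m: A R^(2/3) = 1.266 — matches.

y_n = 1.03 m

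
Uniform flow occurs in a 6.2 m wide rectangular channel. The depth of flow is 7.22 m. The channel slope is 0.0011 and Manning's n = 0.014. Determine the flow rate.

Q = 178 m³/s

Flow area A = b·y = 6.2 × 7.22 = 44.76 m². Wetted perimeter P = b + 2y = 6.2 + 2×7.22 = 20.64 m.
Hydraulic radius R = A/P = 44.76/20.64 = 2.169 m.
Manning's equation: Q = (1/n) A R^(2/3) S^(1/2) = (1/0.014) × 44.76 × 2.169^(2/3) × 0.0011^(1/2) = 178 m³/s.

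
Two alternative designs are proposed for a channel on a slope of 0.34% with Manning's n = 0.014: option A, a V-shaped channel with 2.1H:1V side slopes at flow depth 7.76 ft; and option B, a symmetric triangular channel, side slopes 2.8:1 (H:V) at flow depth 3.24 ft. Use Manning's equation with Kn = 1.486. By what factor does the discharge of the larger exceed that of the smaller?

Channel A: For a triangular section with side slope z = 2.1: A = zy² = 2.1×7.76² = 126.5 ft²; P = 2y√(1+z²) = 2×7.76×2.326 = 36.1 ft. Hydraulic radius R = A/P = 126.5/36.1 = 3.503 ft. Q_A = (1.486/0.014)·126.5·3.503^(2/3)·√0.0034 = 1805 ft³/s.
Channel B: For a triangular section with side slope z = 2.8: A = zy² = 2.8×3.24² = 29.39 ft²; P = 2y√(1+z²) = 2×3.24×2.973 = 19.27 ft. Hydraulic radius R = A/P = 29.39/19.27 = 1.526 ft. Q_B = (1.486/0.014)·29.39·1.526^(2/3)·√0.0034 = 241.1 ft³/s.
The larger discharge is 1805 ft³/s and the smaller is 241.1 ft³/s; the ratio is 7.49.

7.49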